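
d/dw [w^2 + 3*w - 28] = 2*w + 3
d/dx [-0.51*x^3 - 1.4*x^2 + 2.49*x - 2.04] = -1.53*x^2 - 2.8*x + 2.49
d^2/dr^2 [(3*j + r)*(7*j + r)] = 2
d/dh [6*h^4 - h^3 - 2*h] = 24*h^3 - 3*h^2 - 2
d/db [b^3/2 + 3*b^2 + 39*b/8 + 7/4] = 3*b^2/2 + 6*b + 39/8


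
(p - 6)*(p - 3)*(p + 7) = p^3 - 2*p^2 - 45*p + 126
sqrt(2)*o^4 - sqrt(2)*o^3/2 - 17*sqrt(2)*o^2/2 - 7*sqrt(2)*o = o*(o - 7/2)*(o + 2)*(sqrt(2)*o + sqrt(2))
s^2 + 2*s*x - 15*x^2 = (s - 3*x)*(s + 5*x)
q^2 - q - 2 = (q - 2)*(q + 1)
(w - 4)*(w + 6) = w^2 + 2*w - 24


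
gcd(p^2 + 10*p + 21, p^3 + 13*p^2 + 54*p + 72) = p + 3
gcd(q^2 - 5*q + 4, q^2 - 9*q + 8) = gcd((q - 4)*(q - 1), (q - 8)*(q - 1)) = q - 1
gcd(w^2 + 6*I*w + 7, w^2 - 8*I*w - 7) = w - I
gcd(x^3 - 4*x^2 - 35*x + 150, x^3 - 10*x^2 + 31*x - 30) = x - 5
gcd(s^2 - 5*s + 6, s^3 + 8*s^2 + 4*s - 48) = s - 2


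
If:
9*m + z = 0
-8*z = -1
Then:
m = -1/72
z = 1/8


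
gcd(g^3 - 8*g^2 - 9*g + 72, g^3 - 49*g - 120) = g^2 - 5*g - 24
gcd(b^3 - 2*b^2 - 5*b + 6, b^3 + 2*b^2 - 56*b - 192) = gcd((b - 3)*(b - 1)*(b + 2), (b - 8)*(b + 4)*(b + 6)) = 1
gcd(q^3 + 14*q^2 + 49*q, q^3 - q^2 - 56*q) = q^2 + 7*q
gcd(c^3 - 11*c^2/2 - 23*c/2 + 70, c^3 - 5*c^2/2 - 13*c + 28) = c^2 - c/2 - 14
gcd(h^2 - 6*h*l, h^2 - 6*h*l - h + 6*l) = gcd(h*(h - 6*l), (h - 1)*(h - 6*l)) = h - 6*l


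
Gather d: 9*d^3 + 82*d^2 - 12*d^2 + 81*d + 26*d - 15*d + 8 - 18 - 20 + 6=9*d^3 + 70*d^2 + 92*d - 24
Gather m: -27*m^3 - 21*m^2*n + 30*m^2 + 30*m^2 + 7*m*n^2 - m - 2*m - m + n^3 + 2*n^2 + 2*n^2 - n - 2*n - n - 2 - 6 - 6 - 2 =-27*m^3 + m^2*(60 - 21*n) + m*(7*n^2 - 4) + n^3 + 4*n^2 - 4*n - 16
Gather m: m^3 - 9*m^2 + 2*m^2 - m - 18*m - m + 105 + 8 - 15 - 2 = m^3 - 7*m^2 - 20*m + 96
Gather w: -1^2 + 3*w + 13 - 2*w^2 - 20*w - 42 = -2*w^2 - 17*w - 30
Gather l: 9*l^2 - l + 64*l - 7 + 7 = 9*l^2 + 63*l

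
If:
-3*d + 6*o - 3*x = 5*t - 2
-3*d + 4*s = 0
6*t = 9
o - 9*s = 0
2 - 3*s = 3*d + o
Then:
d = 1/6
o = 9/8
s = 1/8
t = 3/2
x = 1/4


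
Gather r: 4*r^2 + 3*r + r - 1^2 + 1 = 4*r^2 + 4*r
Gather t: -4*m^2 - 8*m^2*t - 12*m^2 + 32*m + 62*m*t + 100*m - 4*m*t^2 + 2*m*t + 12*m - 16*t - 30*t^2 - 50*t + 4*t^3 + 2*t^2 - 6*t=-16*m^2 + 144*m + 4*t^3 + t^2*(-4*m - 28) + t*(-8*m^2 + 64*m - 72)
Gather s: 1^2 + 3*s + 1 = 3*s + 2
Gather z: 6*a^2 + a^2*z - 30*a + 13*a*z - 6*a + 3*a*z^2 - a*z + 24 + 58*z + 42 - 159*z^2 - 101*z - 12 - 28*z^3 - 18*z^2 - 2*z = 6*a^2 - 36*a - 28*z^3 + z^2*(3*a - 177) + z*(a^2 + 12*a - 45) + 54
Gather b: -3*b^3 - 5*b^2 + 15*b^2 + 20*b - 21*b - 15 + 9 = -3*b^3 + 10*b^2 - b - 6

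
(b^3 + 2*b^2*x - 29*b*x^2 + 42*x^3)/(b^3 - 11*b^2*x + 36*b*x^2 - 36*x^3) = (-b - 7*x)/(-b + 6*x)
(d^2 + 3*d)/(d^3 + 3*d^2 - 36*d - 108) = d/(d^2 - 36)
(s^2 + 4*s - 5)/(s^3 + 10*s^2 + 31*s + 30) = (s - 1)/(s^2 + 5*s + 6)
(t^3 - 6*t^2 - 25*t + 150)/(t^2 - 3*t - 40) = (t^2 - 11*t + 30)/(t - 8)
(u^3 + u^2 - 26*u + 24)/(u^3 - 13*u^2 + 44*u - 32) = (u + 6)/(u - 8)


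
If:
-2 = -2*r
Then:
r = 1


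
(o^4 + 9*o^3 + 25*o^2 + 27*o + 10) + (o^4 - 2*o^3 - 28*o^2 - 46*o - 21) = 2*o^4 + 7*o^3 - 3*o^2 - 19*o - 11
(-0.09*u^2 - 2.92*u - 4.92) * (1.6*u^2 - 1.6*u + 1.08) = -0.144*u^4 - 4.528*u^3 - 3.2972*u^2 + 4.7184*u - 5.3136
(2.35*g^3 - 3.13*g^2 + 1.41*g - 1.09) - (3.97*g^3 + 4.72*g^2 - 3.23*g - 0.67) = -1.62*g^3 - 7.85*g^2 + 4.64*g - 0.42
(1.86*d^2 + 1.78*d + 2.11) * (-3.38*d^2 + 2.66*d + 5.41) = -6.2868*d^4 - 1.0688*d^3 + 7.6656*d^2 + 15.2424*d + 11.4151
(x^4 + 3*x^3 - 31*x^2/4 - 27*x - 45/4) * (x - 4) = x^5 - x^4 - 79*x^3/4 + 4*x^2 + 387*x/4 + 45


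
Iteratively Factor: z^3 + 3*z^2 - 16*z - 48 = (z + 4)*(z^2 - z - 12) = (z + 3)*(z + 4)*(z - 4)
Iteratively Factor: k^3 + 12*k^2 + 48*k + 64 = (k + 4)*(k^2 + 8*k + 16) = (k + 4)^2*(k + 4)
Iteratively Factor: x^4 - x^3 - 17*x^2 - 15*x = (x + 3)*(x^3 - 4*x^2 - 5*x) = (x - 5)*(x + 3)*(x^2 + x) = x*(x - 5)*(x + 3)*(x + 1)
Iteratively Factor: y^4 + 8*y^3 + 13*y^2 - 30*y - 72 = (y + 3)*(y^3 + 5*y^2 - 2*y - 24) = (y + 3)*(y + 4)*(y^2 + y - 6) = (y - 2)*(y + 3)*(y + 4)*(y + 3)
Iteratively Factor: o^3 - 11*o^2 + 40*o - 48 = (o - 4)*(o^2 - 7*o + 12) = (o - 4)*(o - 3)*(o - 4)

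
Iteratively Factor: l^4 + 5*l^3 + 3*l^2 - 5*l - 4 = (l + 1)*(l^3 + 4*l^2 - l - 4) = (l + 1)*(l + 4)*(l^2 - 1) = (l - 1)*(l + 1)*(l + 4)*(l + 1)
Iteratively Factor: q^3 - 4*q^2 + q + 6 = (q - 2)*(q^2 - 2*q - 3) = (q - 2)*(q + 1)*(q - 3)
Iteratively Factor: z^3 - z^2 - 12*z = (z)*(z^2 - z - 12) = z*(z - 4)*(z + 3)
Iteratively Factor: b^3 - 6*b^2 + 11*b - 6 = (b - 2)*(b^2 - 4*b + 3) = (b - 3)*(b - 2)*(b - 1)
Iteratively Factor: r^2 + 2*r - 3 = (r - 1)*(r + 3)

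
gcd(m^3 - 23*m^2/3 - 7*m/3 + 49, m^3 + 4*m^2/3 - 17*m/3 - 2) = 1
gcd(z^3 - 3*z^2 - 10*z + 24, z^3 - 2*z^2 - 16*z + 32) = z^2 - 6*z + 8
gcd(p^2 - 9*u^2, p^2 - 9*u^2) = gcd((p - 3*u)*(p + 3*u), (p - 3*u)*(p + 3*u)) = p^2 - 9*u^2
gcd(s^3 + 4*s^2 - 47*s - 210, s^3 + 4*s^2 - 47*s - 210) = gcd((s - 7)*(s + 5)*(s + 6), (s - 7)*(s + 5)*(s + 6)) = s^3 + 4*s^2 - 47*s - 210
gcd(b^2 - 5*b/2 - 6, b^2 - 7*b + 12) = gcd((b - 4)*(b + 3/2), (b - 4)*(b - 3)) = b - 4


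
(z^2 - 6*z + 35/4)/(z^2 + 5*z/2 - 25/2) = (z - 7/2)/(z + 5)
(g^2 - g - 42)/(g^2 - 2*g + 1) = (g^2 - g - 42)/(g^2 - 2*g + 1)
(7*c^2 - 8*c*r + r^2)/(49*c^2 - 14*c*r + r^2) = (-c + r)/(-7*c + r)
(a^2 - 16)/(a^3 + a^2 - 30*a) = (a^2 - 16)/(a*(a^2 + a - 30))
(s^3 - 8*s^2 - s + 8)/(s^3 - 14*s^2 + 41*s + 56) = (s - 1)/(s - 7)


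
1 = 1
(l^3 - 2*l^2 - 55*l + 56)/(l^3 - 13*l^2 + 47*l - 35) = (l^2 - l - 56)/(l^2 - 12*l + 35)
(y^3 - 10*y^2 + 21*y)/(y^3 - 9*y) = (y - 7)/(y + 3)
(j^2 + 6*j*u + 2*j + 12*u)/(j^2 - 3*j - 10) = (j + 6*u)/(j - 5)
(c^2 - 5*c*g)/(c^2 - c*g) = (c - 5*g)/(c - g)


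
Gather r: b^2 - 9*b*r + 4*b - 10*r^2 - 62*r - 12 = b^2 + 4*b - 10*r^2 + r*(-9*b - 62) - 12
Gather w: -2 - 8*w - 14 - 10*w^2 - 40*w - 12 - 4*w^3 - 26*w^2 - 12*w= -4*w^3 - 36*w^2 - 60*w - 28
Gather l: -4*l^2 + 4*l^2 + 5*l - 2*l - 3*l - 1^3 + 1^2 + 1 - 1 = 0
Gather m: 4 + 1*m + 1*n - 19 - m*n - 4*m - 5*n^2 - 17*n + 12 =m*(-n - 3) - 5*n^2 - 16*n - 3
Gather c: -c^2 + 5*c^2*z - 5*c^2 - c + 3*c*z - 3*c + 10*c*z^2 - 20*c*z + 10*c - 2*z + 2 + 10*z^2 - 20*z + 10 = c^2*(5*z - 6) + c*(10*z^2 - 17*z + 6) + 10*z^2 - 22*z + 12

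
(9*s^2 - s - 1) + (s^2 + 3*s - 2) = 10*s^2 + 2*s - 3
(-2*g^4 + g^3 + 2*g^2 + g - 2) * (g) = -2*g^5 + g^4 + 2*g^3 + g^2 - 2*g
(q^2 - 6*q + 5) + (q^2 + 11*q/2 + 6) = 2*q^2 - q/2 + 11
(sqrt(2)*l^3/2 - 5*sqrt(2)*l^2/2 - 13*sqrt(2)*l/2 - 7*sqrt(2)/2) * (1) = sqrt(2)*l^3/2 - 5*sqrt(2)*l^2/2 - 13*sqrt(2)*l/2 - 7*sqrt(2)/2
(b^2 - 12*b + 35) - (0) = b^2 - 12*b + 35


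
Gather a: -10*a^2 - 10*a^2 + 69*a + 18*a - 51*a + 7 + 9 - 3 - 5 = -20*a^2 + 36*a + 8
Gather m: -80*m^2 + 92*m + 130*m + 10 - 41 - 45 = -80*m^2 + 222*m - 76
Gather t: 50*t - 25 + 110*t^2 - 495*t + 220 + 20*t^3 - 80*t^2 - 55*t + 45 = 20*t^3 + 30*t^2 - 500*t + 240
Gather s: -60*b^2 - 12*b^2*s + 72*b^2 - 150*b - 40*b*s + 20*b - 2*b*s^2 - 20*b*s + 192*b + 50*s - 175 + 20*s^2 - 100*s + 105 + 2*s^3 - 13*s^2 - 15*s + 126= 12*b^2 + 62*b + 2*s^3 + s^2*(7 - 2*b) + s*(-12*b^2 - 60*b - 65) + 56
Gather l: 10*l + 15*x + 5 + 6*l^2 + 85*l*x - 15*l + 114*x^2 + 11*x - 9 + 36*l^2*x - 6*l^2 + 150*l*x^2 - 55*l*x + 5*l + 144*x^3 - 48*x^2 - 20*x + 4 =36*l^2*x + l*(150*x^2 + 30*x) + 144*x^3 + 66*x^2 + 6*x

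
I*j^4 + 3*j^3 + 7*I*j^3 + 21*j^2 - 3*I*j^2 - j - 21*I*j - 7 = (j + 7)*(j - I)^2*(I*j + 1)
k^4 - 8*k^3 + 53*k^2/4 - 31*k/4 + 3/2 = (k - 6)*(k - 1)*(k - 1/2)^2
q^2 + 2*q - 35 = (q - 5)*(q + 7)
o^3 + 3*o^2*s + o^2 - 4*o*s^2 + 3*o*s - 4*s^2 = (o + 1)*(o - s)*(o + 4*s)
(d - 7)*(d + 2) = d^2 - 5*d - 14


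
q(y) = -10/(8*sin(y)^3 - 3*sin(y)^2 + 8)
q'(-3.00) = -0.21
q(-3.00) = -1.26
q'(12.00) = 2.46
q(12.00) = -1.69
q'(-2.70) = -1.35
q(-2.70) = -1.46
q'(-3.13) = -0.01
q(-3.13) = -1.25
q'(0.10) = -0.06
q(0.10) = -1.25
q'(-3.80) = -0.55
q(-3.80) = -1.15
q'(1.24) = 0.35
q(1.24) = -0.83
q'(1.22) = 0.37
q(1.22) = -0.83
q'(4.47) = -14.83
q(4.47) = 4.66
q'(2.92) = 0.02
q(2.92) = -1.26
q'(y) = -10*(-24*sin(y)^2*cos(y) + 6*sin(y)*cos(y))/(8*sin(y)^3 - 3*sin(y)^2 + 8)^2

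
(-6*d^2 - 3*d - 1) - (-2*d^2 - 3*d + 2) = -4*d^2 - 3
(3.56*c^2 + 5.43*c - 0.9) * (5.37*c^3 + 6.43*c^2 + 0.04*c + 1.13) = 19.1172*c^5 + 52.0499*c^4 + 30.2243*c^3 - 1.547*c^2 + 6.0999*c - 1.017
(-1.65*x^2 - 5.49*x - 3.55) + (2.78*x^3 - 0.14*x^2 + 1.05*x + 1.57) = 2.78*x^3 - 1.79*x^2 - 4.44*x - 1.98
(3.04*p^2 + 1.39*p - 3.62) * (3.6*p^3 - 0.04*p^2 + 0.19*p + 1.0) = 10.944*p^5 + 4.8824*p^4 - 12.51*p^3 + 3.4489*p^2 + 0.7022*p - 3.62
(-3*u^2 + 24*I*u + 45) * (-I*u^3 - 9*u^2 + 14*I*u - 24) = 3*I*u^5 + 51*u^4 - 303*I*u^3 - 669*u^2 + 54*I*u - 1080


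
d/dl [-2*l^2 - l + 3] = -4*l - 1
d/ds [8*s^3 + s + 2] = 24*s^2 + 1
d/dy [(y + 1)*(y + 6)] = 2*y + 7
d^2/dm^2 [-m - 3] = 0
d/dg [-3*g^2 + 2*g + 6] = 2 - 6*g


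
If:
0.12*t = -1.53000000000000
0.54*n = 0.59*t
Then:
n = -13.93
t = -12.75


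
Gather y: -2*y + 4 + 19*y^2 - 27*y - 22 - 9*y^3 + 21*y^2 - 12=-9*y^3 + 40*y^2 - 29*y - 30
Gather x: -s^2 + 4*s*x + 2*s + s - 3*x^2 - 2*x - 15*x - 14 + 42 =-s^2 + 3*s - 3*x^2 + x*(4*s - 17) + 28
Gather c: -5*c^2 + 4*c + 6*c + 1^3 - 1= -5*c^2 + 10*c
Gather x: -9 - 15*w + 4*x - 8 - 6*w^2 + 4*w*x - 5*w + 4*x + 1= -6*w^2 - 20*w + x*(4*w + 8) - 16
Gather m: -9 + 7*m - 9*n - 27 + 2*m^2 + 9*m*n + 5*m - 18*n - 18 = 2*m^2 + m*(9*n + 12) - 27*n - 54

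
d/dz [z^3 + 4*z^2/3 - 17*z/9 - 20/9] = 3*z^2 + 8*z/3 - 17/9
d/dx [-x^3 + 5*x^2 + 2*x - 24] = -3*x^2 + 10*x + 2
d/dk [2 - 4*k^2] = -8*k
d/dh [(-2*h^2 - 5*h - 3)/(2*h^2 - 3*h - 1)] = 4*(4*h^2 + 4*h - 1)/(4*h^4 - 12*h^3 + 5*h^2 + 6*h + 1)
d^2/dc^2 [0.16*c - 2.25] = 0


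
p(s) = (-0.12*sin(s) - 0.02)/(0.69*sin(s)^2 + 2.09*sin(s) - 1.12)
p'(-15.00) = -0.03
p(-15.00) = -0.03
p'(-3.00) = -0.09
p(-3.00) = 0.00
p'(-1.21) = 0.01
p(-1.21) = -0.04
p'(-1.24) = 0.01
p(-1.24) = -0.04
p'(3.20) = -0.11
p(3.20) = 0.01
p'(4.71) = -0.00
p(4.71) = -0.04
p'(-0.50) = 0.04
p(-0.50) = -0.02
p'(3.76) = -0.03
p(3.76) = -0.02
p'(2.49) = -1.10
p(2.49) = -0.23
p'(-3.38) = -0.53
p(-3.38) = 0.08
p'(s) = (-1.38*sin(s)*cos(s) - 2.09*cos(s))*(-0.12*sin(s) - 0.02)/(0.69*sin(s)^2 + 2.09*sin(s) - 1.12)^2 - 0.12*cos(s)/(0.69*sin(s)^2 + 2.09*sin(s) - 1.12)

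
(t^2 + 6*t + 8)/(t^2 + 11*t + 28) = (t + 2)/(t + 7)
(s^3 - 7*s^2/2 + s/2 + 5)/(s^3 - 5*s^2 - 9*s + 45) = (2*s^3 - 7*s^2 + s + 10)/(2*(s^3 - 5*s^2 - 9*s + 45))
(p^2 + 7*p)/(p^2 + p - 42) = p/(p - 6)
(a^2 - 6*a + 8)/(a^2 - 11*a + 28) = (a - 2)/(a - 7)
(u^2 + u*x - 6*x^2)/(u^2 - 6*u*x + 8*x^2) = (-u - 3*x)/(-u + 4*x)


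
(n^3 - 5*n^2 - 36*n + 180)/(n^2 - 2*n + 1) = (n^3 - 5*n^2 - 36*n + 180)/(n^2 - 2*n + 1)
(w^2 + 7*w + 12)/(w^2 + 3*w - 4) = (w + 3)/(w - 1)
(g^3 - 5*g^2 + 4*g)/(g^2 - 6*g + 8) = g*(g - 1)/(g - 2)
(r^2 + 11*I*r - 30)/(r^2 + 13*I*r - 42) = (r + 5*I)/(r + 7*I)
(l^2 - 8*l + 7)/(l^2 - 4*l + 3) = (l - 7)/(l - 3)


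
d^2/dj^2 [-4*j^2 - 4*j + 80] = -8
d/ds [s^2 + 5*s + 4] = 2*s + 5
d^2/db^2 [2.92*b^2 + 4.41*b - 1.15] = 5.84000000000000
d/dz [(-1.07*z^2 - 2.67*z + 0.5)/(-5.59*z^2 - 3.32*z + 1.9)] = (-11.3729*z^2 + 1.524*z - 3.413)/(31.2481*z^4 + 37.1176*z^3 - 10.2196*z^2 - 12.616*z + 3.61)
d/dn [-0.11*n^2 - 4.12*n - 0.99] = -0.22*n - 4.12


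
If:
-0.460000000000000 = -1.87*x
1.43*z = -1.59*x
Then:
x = 0.25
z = -0.27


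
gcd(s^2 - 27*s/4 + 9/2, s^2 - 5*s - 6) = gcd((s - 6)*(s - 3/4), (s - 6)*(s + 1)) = s - 6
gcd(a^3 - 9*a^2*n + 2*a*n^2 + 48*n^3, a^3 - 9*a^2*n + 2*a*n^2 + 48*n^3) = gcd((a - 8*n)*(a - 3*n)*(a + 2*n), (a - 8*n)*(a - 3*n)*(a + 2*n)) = a^3 - 9*a^2*n + 2*a*n^2 + 48*n^3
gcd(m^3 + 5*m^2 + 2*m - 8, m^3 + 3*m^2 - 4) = m^2 + m - 2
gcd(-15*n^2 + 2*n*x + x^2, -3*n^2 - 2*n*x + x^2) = -3*n + x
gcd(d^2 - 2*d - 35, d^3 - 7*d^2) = d - 7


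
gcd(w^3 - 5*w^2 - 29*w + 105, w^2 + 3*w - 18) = w - 3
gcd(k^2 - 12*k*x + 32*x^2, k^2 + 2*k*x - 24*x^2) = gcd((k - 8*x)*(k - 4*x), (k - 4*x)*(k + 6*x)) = -k + 4*x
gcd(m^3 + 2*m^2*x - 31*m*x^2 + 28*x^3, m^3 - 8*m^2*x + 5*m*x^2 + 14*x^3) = 1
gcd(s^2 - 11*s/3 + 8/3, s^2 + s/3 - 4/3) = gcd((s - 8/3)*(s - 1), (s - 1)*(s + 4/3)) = s - 1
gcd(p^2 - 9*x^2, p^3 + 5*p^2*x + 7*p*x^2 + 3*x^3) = p + 3*x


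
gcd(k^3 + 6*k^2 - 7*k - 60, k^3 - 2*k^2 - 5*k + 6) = k - 3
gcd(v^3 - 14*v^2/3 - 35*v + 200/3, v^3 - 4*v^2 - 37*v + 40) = v^2 - 3*v - 40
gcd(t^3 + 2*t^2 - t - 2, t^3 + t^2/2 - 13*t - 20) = t + 2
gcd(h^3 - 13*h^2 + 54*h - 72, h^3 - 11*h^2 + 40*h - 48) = h^2 - 7*h + 12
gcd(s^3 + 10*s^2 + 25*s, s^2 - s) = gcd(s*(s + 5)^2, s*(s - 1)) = s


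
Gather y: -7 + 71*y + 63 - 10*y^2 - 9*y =-10*y^2 + 62*y + 56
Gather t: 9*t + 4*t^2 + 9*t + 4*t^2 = 8*t^2 + 18*t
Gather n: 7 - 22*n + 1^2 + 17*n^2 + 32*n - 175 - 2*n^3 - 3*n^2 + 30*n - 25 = -2*n^3 + 14*n^2 + 40*n - 192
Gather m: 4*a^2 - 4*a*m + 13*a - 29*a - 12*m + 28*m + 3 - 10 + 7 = 4*a^2 - 16*a + m*(16 - 4*a)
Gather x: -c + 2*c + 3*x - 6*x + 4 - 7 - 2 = c - 3*x - 5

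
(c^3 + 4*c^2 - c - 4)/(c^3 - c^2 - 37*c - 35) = (c^2 + 3*c - 4)/(c^2 - 2*c - 35)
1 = 1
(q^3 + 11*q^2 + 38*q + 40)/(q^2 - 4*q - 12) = (q^2 + 9*q + 20)/(q - 6)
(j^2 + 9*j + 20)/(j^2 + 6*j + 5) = (j + 4)/(j + 1)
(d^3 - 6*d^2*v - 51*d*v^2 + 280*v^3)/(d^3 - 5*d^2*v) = 1 - v/d - 56*v^2/d^2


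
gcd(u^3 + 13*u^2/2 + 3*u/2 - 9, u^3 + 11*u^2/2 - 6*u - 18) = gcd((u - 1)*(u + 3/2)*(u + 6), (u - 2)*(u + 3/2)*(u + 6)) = u^2 + 15*u/2 + 9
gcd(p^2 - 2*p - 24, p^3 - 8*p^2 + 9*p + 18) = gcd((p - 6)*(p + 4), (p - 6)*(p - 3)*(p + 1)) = p - 6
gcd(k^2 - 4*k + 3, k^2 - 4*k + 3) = k^2 - 4*k + 3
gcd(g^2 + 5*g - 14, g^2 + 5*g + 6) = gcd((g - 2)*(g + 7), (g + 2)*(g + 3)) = 1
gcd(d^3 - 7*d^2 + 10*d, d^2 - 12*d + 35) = d - 5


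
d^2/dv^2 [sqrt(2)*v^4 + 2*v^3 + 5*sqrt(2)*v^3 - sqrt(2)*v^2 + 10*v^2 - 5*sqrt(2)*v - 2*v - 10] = 12*sqrt(2)*v^2 + 12*v + 30*sqrt(2)*v - 2*sqrt(2) + 20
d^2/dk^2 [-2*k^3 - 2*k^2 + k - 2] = -12*k - 4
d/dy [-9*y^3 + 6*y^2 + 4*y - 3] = -27*y^2 + 12*y + 4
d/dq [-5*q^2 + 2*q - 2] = 2 - 10*q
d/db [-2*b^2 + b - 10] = 1 - 4*b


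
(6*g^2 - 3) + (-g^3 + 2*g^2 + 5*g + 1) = -g^3 + 8*g^2 + 5*g - 2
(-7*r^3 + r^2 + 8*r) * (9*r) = -63*r^4 + 9*r^3 + 72*r^2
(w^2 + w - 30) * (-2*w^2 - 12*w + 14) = -2*w^4 - 14*w^3 + 62*w^2 + 374*w - 420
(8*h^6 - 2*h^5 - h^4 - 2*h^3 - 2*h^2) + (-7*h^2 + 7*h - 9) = 8*h^6 - 2*h^5 - h^4 - 2*h^3 - 9*h^2 + 7*h - 9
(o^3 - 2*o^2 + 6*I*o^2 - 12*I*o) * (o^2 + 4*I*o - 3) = o^5 - 2*o^4 + 10*I*o^4 - 27*o^3 - 20*I*o^3 + 54*o^2 - 18*I*o^2 + 36*I*o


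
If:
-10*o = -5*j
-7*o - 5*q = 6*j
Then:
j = -10*q/19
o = -5*q/19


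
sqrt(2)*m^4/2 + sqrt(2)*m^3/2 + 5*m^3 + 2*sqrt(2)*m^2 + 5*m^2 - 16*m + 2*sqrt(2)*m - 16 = (m - sqrt(2))*(m + 2*sqrt(2))*(m + 4*sqrt(2))*(sqrt(2)*m/2 + sqrt(2)/2)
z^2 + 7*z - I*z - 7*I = (z + 7)*(z - I)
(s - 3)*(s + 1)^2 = s^3 - s^2 - 5*s - 3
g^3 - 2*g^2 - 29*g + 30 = (g - 6)*(g - 1)*(g + 5)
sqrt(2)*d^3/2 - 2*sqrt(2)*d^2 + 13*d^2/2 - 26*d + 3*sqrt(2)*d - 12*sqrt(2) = (d - 4)*(d + 6*sqrt(2))*(sqrt(2)*d/2 + 1/2)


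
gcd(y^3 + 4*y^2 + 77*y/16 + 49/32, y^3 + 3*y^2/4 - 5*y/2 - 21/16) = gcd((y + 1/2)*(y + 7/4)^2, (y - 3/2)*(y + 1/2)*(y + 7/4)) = y^2 + 9*y/4 + 7/8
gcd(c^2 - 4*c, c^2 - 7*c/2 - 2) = c - 4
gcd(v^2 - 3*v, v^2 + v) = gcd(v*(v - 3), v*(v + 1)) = v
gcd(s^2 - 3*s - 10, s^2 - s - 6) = s + 2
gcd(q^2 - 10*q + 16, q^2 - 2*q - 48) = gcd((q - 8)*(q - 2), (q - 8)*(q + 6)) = q - 8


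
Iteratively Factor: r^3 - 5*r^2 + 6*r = (r)*(r^2 - 5*r + 6) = r*(r - 2)*(r - 3)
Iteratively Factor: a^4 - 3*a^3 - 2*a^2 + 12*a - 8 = (a - 2)*(a^3 - a^2 - 4*a + 4) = (a - 2)*(a + 2)*(a^2 - 3*a + 2) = (a - 2)*(a - 1)*(a + 2)*(a - 2)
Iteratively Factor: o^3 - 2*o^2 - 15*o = (o - 5)*(o^2 + 3*o) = (o - 5)*(o + 3)*(o)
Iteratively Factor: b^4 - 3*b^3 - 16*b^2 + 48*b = (b - 3)*(b^3 - 16*b) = b*(b - 3)*(b^2 - 16) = b*(b - 3)*(b + 4)*(b - 4)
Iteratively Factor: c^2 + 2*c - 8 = (c - 2)*(c + 4)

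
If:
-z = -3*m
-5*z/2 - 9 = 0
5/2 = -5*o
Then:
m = -6/5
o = -1/2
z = -18/5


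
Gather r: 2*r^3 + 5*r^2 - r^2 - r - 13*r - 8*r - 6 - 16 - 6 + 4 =2*r^3 + 4*r^2 - 22*r - 24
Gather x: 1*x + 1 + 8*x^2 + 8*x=8*x^2 + 9*x + 1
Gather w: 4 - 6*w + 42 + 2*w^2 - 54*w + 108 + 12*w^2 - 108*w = 14*w^2 - 168*w + 154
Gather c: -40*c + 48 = 48 - 40*c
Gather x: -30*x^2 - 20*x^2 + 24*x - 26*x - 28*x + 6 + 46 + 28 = -50*x^2 - 30*x + 80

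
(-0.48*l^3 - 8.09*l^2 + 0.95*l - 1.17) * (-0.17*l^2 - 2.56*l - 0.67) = 0.0816*l^5 + 2.6041*l^4 + 20.8705*l^3 + 3.1872*l^2 + 2.3587*l + 0.7839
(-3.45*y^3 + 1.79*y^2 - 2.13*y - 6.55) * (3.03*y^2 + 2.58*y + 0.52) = -10.4535*y^5 - 3.4773*y^4 - 3.6297*y^3 - 24.4111*y^2 - 18.0066*y - 3.406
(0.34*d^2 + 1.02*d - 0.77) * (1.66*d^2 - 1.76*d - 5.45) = 0.5644*d^4 + 1.0948*d^3 - 4.9264*d^2 - 4.2038*d + 4.1965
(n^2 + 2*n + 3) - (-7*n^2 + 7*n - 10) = 8*n^2 - 5*n + 13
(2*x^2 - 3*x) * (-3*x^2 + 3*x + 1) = -6*x^4 + 15*x^3 - 7*x^2 - 3*x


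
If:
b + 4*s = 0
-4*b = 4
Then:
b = -1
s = 1/4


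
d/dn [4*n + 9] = 4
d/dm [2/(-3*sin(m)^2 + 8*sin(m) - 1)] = 4*(3*sin(m) - 4)*cos(m)/(3*sin(m)^2 - 8*sin(m) + 1)^2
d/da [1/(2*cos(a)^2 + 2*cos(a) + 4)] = (2*cos(a) + 1)*sin(a)/(2*(cos(a)^2 + cos(a) + 2)^2)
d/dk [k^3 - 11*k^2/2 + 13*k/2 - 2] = 3*k^2 - 11*k + 13/2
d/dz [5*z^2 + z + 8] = 10*z + 1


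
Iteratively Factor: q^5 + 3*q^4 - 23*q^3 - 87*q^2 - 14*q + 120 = (q - 1)*(q^4 + 4*q^3 - 19*q^2 - 106*q - 120) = (q - 5)*(q - 1)*(q^3 + 9*q^2 + 26*q + 24) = (q - 5)*(q - 1)*(q + 4)*(q^2 + 5*q + 6) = (q - 5)*(q - 1)*(q + 3)*(q + 4)*(q + 2)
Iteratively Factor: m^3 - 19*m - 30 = (m + 3)*(m^2 - 3*m - 10) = (m + 2)*(m + 3)*(m - 5)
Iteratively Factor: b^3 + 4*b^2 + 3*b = (b + 1)*(b^2 + 3*b) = (b + 1)*(b + 3)*(b)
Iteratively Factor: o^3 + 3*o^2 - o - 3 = (o - 1)*(o^2 + 4*o + 3) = (o - 1)*(o + 3)*(o + 1)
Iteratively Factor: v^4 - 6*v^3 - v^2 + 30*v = (v - 5)*(v^3 - v^2 - 6*v) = (v - 5)*(v + 2)*(v^2 - 3*v) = v*(v - 5)*(v + 2)*(v - 3)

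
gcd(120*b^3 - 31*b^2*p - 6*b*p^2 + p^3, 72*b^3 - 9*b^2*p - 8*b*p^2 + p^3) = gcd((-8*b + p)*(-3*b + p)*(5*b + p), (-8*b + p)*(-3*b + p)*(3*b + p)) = 24*b^2 - 11*b*p + p^2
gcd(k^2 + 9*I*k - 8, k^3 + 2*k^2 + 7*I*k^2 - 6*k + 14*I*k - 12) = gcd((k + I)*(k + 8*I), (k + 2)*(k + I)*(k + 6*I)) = k + I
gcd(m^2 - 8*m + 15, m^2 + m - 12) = m - 3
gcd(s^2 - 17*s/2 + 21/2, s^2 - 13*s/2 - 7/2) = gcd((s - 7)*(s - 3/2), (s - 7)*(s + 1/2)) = s - 7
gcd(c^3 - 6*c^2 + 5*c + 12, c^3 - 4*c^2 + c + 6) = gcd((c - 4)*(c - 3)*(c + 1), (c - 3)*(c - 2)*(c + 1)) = c^2 - 2*c - 3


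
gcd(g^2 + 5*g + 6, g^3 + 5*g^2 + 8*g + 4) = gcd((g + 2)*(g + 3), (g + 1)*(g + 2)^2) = g + 2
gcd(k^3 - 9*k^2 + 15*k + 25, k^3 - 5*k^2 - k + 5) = k^2 - 4*k - 5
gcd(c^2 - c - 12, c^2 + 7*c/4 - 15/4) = c + 3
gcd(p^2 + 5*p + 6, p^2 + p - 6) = p + 3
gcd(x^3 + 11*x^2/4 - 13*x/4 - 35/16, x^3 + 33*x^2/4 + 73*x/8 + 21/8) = x + 1/2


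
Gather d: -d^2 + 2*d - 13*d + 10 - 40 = -d^2 - 11*d - 30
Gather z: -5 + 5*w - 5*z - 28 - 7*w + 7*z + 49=-2*w + 2*z + 16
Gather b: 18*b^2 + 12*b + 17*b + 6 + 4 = 18*b^2 + 29*b + 10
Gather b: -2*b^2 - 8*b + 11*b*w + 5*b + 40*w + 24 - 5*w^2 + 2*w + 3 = -2*b^2 + b*(11*w - 3) - 5*w^2 + 42*w + 27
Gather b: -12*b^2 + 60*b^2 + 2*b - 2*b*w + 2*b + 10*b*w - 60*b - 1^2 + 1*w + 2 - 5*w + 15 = 48*b^2 + b*(8*w - 56) - 4*w + 16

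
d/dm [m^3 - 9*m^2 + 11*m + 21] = 3*m^2 - 18*m + 11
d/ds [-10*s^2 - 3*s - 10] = -20*s - 3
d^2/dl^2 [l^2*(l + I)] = 6*l + 2*I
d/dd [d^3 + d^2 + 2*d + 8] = 3*d^2 + 2*d + 2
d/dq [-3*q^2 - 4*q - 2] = -6*q - 4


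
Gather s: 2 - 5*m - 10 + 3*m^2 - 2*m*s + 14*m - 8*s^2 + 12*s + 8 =3*m^2 + 9*m - 8*s^2 + s*(12 - 2*m)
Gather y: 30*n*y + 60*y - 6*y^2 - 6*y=-6*y^2 + y*(30*n + 54)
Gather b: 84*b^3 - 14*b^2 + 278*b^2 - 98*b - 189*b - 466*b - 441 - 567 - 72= 84*b^3 + 264*b^2 - 753*b - 1080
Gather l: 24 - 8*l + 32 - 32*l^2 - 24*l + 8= -32*l^2 - 32*l + 64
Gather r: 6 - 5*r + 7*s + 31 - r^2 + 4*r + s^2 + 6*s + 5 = -r^2 - r + s^2 + 13*s + 42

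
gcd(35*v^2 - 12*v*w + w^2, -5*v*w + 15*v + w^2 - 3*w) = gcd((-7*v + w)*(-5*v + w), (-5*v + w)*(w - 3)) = 5*v - w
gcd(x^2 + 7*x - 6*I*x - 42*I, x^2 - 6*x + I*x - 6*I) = 1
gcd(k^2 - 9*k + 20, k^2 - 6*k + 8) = k - 4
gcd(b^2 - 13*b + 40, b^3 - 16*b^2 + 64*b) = b - 8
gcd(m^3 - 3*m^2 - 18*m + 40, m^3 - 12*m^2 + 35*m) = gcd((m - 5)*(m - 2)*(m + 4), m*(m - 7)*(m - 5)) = m - 5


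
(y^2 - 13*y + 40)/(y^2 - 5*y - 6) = (-y^2 + 13*y - 40)/(-y^2 + 5*y + 6)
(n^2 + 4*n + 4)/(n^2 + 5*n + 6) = (n + 2)/(n + 3)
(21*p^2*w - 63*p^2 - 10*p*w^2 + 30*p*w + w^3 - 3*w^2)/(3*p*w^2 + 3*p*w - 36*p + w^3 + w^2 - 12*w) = (21*p^2 - 10*p*w + w^2)/(3*p*w + 12*p + w^2 + 4*w)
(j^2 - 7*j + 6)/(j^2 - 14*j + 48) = (j - 1)/(j - 8)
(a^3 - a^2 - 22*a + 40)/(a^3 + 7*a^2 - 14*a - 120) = (a - 2)/(a + 6)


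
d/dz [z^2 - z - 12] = 2*z - 1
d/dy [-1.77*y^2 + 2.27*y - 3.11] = 2.27 - 3.54*y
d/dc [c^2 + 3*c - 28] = 2*c + 3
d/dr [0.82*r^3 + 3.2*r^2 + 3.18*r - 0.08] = 2.46*r^2 + 6.4*r + 3.18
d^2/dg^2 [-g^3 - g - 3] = -6*g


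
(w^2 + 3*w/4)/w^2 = (w + 3/4)/w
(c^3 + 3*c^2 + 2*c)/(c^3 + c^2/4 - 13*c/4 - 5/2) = 4*c*(c + 2)/(4*c^2 - 3*c - 10)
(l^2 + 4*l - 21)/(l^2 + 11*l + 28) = (l - 3)/(l + 4)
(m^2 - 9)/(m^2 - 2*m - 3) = (m + 3)/(m + 1)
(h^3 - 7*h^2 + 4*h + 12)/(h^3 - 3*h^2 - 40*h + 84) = (h^2 - 5*h - 6)/(h^2 - h - 42)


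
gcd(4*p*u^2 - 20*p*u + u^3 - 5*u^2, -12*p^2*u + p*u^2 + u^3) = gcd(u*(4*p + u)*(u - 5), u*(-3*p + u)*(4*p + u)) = 4*p*u + u^2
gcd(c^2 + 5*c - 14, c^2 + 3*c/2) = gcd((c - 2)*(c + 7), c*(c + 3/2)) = 1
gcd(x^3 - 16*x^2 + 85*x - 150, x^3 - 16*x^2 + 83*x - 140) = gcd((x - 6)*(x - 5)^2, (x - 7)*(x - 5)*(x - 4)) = x - 5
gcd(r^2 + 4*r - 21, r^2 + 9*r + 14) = r + 7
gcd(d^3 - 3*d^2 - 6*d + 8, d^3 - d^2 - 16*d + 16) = d^2 - 5*d + 4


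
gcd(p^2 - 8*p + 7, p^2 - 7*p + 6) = p - 1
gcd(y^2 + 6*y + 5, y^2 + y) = y + 1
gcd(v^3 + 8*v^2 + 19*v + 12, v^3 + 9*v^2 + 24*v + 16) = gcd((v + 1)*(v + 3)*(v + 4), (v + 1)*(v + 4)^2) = v^2 + 5*v + 4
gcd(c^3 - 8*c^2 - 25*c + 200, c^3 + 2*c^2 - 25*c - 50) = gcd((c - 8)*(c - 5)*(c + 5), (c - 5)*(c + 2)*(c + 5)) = c^2 - 25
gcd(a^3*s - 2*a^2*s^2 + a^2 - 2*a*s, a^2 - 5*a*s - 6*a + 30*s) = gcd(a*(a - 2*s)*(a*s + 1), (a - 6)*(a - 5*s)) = 1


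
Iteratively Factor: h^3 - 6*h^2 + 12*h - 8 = (h - 2)*(h^2 - 4*h + 4) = (h - 2)^2*(h - 2)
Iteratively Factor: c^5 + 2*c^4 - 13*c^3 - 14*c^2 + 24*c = (c - 3)*(c^4 + 5*c^3 + 2*c^2 - 8*c) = c*(c - 3)*(c^3 + 5*c^2 + 2*c - 8) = c*(c - 3)*(c + 2)*(c^2 + 3*c - 4) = c*(c - 3)*(c + 2)*(c + 4)*(c - 1)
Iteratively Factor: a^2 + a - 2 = (a - 1)*(a + 2)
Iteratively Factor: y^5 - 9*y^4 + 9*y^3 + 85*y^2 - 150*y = (y - 5)*(y^4 - 4*y^3 - 11*y^2 + 30*y) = (y - 5)^2*(y^3 + y^2 - 6*y) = y*(y - 5)^2*(y^2 + y - 6) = y*(y - 5)^2*(y - 2)*(y + 3)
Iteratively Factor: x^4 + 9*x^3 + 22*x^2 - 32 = (x - 1)*(x^3 + 10*x^2 + 32*x + 32) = (x - 1)*(x + 4)*(x^2 + 6*x + 8) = (x - 1)*(x + 4)^2*(x + 2)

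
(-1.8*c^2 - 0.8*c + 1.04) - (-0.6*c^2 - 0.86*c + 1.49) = -1.2*c^2 + 0.0599999999999999*c - 0.45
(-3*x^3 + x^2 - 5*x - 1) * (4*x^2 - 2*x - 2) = -12*x^5 + 10*x^4 - 16*x^3 + 4*x^2 + 12*x + 2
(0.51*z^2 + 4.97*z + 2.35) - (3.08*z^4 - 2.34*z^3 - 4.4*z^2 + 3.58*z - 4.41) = -3.08*z^4 + 2.34*z^3 + 4.91*z^2 + 1.39*z + 6.76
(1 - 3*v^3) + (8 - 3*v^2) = -3*v^3 - 3*v^2 + 9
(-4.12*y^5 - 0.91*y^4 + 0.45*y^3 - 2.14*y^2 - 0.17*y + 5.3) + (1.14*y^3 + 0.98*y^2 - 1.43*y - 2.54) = -4.12*y^5 - 0.91*y^4 + 1.59*y^3 - 1.16*y^2 - 1.6*y + 2.76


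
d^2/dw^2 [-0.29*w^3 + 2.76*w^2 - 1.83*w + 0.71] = 5.52 - 1.74*w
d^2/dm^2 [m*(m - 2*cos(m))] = 2*m*cos(m) + 4*sin(m) + 2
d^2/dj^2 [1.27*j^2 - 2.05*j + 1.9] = 2.54000000000000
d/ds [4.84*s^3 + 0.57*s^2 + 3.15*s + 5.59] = 14.52*s^2 + 1.14*s + 3.15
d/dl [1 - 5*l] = -5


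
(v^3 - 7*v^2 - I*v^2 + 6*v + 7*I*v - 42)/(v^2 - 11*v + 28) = (v^2 - I*v + 6)/(v - 4)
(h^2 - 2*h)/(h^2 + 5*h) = (h - 2)/(h + 5)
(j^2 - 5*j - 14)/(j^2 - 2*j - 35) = (j + 2)/(j + 5)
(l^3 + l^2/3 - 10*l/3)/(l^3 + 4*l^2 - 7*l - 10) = l*(3*l^2 + l - 10)/(3*(l^3 + 4*l^2 - 7*l - 10))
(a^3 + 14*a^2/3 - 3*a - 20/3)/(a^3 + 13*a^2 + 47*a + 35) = (a - 4/3)/(a + 7)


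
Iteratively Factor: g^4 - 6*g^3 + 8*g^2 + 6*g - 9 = (g + 1)*(g^3 - 7*g^2 + 15*g - 9) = (g - 1)*(g + 1)*(g^2 - 6*g + 9) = (g - 3)*(g - 1)*(g + 1)*(g - 3)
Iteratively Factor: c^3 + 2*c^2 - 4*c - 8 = (c + 2)*(c^2 - 4) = (c - 2)*(c + 2)*(c + 2)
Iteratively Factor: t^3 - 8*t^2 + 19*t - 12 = (t - 1)*(t^2 - 7*t + 12) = (t - 4)*(t - 1)*(t - 3)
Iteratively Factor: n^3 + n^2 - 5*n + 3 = (n + 3)*(n^2 - 2*n + 1) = (n - 1)*(n + 3)*(n - 1)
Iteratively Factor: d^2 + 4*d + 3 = (d + 1)*(d + 3)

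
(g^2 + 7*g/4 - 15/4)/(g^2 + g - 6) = (g - 5/4)/(g - 2)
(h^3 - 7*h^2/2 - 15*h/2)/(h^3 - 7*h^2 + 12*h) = (2*h^2 - 7*h - 15)/(2*(h^2 - 7*h + 12))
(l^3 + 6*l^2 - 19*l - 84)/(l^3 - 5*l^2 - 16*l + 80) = (l^2 + 10*l + 21)/(l^2 - l - 20)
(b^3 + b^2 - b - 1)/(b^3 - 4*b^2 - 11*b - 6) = (b - 1)/(b - 6)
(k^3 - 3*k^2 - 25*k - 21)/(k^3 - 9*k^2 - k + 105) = (k + 1)/(k - 5)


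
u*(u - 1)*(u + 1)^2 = u^4 + u^3 - u^2 - u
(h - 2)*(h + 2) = h^2 - 4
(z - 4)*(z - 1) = z^2 - 5*z + 4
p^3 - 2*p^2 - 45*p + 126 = (p - 6)*(p - 3)*(p + 7)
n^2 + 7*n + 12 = (n + 3)*(n + 4)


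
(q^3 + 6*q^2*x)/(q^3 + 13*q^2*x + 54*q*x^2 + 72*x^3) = q^2/(q^2 + 7*q*x + 12*x^2)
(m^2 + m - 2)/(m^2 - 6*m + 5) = (m + 2)/(m - 5)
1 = 1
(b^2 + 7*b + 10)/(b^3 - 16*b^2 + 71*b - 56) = (b^2 + 7*b + 10)/(b^3 - 16*b^2 + 71*b - 56)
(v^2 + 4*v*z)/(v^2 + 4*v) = (v + 4*z)/(v + 4)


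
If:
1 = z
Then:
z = 1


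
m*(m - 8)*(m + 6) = m^3 - 2*m^2 - 48*m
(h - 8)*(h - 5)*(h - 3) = h^3 - 16*h^2 + 79*h - 120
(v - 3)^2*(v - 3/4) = v^3 - 27*v^2/4 + 27*v/2 - 27/4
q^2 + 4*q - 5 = (q - 1)*(q + 5)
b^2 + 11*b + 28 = (b + 4)*(b + 7)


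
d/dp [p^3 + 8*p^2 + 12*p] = 3*p^2 + 16*p + 12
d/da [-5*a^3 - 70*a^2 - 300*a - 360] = -15*a^2 - 140*a - 300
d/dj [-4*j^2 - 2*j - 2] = -8*j - 2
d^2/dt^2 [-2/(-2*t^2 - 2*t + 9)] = 8*(-2*t^2 - 2*t + 2*(2*t + 1)^2 + 9)/(2*t^2 + 2*t - 9)^3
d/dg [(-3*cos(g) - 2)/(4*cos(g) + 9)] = 19*sin(g)/(4*cos(g) + 9)^2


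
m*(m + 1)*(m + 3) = m^3 + 4*m^2 + 3*m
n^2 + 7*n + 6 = (n + 1)*(n + 6)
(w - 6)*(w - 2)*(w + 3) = w^3 - 5*w^2 - 12*w + 36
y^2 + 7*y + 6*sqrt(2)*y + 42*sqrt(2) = (y + 7)*(y + 6*sqrt(2))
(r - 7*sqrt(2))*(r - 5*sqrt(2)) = r^2 - 12*sqrt(2)*r + 70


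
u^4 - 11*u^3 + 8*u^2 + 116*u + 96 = (u - 8)*(u - 6)*(u + 1)*(u + 2)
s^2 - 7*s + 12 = (s - 4)*(s - 3)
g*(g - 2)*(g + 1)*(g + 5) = g^4 + 4*g^3 - 7*g^2 - 10*g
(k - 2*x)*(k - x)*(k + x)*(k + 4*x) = k^4 + 2*k^3*x - 9*k^2*x^2 - 2*k*x^3 + 8*x^4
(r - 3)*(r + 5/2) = r^2 - r/2 - 15/2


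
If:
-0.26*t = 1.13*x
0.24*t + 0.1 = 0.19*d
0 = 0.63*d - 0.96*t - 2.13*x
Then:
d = -0.76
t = -1.02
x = 0.23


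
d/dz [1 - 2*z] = -2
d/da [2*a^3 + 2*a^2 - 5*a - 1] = 6*a^2 + 4*a - 5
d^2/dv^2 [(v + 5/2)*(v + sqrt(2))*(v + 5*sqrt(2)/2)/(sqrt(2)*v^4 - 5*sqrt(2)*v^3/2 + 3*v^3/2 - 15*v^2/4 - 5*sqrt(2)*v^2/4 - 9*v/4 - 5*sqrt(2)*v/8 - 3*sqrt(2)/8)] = 4*(256*v^9 + 1920*v^8 + 2688*sqrt(2)*v^8 + 7872*v^7 + 9600*sqrt(2)*v^7 - 29536*sqrt(2)*v^6 + 36480*v^6 - 156336*v^5 + 61440*sqrt(2)*v^5 - 100680*sqrt(2)*v^4 + 163800*v^4 + 22596*v^3 + 109160*sqrt(2)*v^3 + 54774*sqrt(2)*v^2 + 84360*v^2 + 27858*v + 21600*sqrt(2)*v + 1311*sqrt(2) + 5750)/(512*sqrt(2)*v^12 - 3840*sqrt(2)*v^11 + 2304*v^11 - 17280*v^10 + 9408*sqrt(2)*v^10 - 12320*sqrt(2)*v^9 + 34848*v^9 + 720*v^8 + 19680*sqrt(2)*v^8 - 20376*v^7 + 1920*sqrt(2)*v^7 - 39340*sqrt(2)*v^6 - 26100*v^6 - 48816*v^5 - 32070*sqrt(2)*v^5 - 33030*v^4 - 18300*sqrt(2)*v^4 - 8855*sqrt(2)*v^3 - 9882*v^3 - 1953*sqrt(2)*v^2 - 2430*v^2 - 486*v - 135*sqrt(2)*v - 27*sqrt(2))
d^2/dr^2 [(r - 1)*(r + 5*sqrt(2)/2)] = 2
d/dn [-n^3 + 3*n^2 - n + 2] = -3*n^2 + 6*n - 1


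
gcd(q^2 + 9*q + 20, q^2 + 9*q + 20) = q^2 + 9*q + 20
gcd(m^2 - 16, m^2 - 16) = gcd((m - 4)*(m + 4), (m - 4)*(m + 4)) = m^2 - 16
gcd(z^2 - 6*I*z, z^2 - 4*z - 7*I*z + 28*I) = 1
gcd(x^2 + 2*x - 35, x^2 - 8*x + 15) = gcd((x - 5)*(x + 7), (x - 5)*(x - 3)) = x - 5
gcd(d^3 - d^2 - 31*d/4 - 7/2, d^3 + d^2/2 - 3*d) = d + 2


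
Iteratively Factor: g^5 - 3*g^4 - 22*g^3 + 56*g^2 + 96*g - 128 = (g - 4)*(g^4 + g^3 - 18*g^2 - 16*g + 32) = (g - 4)*(g + 2)*(g^3 - g^2 - 16*g + 16) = (g - 4)*(g - 1)*(g + 2)*(g^2 - 16) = (g - 4)^2*(g - 1)*(g + 2)*(g + 4)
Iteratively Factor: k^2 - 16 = (k - 4)*(k + 4)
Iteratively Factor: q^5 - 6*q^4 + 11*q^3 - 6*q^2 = (q)*(q^4 - 6*q^3 + 11*q^2 - 6*q) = q*(q - 3)*(q^3 - 3*q^2 + 2*q) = q*(q - 3)*(q - 2)*(q^2 - q) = q^2*(q - 3)*(q - 2)*(q - 1)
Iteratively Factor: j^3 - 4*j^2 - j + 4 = (j - 1)*(j^2 - 3*j - 4) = (j - 4)*(j - 1)*(j + 1)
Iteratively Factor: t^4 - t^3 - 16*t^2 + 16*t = (t)*(t^3 - t^2 - 16*t + 16) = t*(t + 4)*(t^2 - 5*t + 4) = t*(t - 1)*(t + 4)*(t - 4)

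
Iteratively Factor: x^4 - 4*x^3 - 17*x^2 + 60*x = (x - 5)*(x^3 + x^2 - 12*x) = (x - 5)*(x + 4)*(x^2 - 3*x) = x*(x - 5)*(x + 4)*(x - 3)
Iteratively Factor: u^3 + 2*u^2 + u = (u)*(u^2 + 2*u + 1) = u*(u + 1)*(u + 1)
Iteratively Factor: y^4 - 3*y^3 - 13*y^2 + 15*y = (y + 3)*(y^3 - 6*y^2 + 5*y) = y*(y + 3)*(y^2 - 6*y + 5) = y*(y - 5)*(y + 3)*(y - 1)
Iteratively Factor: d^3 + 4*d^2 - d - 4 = (d - 1)*(d^2 + 5*d + 4) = (d - 1)*(d + 1)*(d + 4)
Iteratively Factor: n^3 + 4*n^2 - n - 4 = (n + 1)*(n^2 + 3*n - 4) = (n - 1)*(n + 1)*(n + 4)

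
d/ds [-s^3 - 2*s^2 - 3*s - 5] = -3*s^2 - 4*s - 3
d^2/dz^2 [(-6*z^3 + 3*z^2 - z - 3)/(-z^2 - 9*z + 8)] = 2*(562*z^3 - 1359*z^2 + 1257*z + 147)/(z^6 + 27*z^5 + 219*z^4 + 297*z^3 - 1752*z^2 + 1728*z - 512)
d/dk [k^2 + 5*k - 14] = 2*k + 5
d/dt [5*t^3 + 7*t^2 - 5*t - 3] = 15*t^2 + 14*t - 5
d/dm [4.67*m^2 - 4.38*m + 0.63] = 9.34*m - 4.38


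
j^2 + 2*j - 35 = (j - 5)*(j + 7)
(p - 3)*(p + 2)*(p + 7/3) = p^3 + 4*p^2/3 - 25*p/3 - 14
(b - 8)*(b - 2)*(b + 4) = b^3 - 6*b^2 - 24*b + 64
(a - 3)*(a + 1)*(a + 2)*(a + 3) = a^4 + 3*a^3 - 7*a^2 - 27*a - 18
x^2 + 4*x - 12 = (x - 2)*(x + 6)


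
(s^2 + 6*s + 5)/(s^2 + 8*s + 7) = (s + 5)/(s + 7)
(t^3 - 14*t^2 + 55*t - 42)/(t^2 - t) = t - 13 + 42/t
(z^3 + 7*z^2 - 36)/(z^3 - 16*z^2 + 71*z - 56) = (z^3 + 7*z^2 - 36)/(z^3 - 16*z^2 + 71*z - 56)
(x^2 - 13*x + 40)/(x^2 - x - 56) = (x - 5)/(x + 7)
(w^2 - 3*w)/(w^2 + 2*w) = (w - 3)/(w + 2)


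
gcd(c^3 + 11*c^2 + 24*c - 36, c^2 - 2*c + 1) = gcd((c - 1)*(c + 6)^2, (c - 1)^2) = c - 1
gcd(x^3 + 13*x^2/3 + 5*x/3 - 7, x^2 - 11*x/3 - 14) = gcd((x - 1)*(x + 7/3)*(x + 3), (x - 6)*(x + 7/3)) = x + 7/3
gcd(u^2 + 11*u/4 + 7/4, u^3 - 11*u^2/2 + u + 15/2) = u + 1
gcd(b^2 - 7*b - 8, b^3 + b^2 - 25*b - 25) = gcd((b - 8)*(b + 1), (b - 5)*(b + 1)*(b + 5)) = b + 1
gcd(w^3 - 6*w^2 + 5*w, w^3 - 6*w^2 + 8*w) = w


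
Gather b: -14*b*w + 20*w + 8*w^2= -14*b*w + 8*w^2 + 20*w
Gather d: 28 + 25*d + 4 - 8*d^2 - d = -8*d^2 + 24*d + 32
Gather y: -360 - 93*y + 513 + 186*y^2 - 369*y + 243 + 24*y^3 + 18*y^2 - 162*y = 24*y^3 + 204*y^2 - 624*y + 396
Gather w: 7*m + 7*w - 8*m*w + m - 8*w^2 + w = 8*m - 8*w^2 + w*(8 - 8*m)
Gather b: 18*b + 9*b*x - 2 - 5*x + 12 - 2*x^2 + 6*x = b*(9*x + 18) - 2*x^2 + x + 10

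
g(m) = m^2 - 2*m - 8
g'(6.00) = 10.00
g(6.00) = 16.00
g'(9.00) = 16.00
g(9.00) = 55.00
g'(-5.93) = -13.86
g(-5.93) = 39.02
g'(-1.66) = -5.32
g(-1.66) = -1.92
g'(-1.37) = -4.74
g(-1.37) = -3.38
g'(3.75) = 5.50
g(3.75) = -1.44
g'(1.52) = 1.04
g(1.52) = -8.73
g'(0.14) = -1.72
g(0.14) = -8.26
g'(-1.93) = -5.86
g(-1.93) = -0.42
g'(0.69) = -0.62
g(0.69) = -8.90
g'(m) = 2*m - 2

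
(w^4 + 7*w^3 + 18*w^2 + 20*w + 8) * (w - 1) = w^5 + 6*w^4 + 11*w^3 + 2*w^2 - 12*w - 8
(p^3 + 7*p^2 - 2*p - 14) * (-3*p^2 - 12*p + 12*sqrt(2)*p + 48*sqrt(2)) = -3*p^5 - 33*p^4 + 12*sqrt(2)*p^4 - 78*p^3 + 132*sqrt(2)*p^3 + 66*p^2 + 312*sqrt(2)*p^2 - 264*sqrt(2)*p + 168*p - 672*sqrt(2)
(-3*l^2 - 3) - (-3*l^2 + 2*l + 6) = -2*l - 9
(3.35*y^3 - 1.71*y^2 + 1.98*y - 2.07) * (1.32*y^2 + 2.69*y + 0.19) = 4.422*y^5 + 6.7543*y^4 - 1.3498*y^3 + 2.2689*y^2 - 5.1921*y - 0.3933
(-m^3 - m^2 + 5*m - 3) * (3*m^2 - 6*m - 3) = -3*m^5 + 3*m^4 + 24*m^3 - 36*m^2 + 3*m + 9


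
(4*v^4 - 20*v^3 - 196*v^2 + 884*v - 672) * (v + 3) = 4*v^5 - 8*v^4 - 256*v^3 + 296*v^2 + 1980*v - 2016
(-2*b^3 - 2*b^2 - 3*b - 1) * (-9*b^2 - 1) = 18*b^5 + 18*b^4 + 29*b^3 + 11*b^2 + 3*b + 1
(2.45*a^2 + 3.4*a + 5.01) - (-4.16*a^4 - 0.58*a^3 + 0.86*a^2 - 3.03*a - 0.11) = 4.16*a^4 + 0.58*a^3 + 1.59*a^2 + 6.43*a + 5.12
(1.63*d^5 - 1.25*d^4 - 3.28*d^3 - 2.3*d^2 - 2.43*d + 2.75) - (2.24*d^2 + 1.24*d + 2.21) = 1.63*d^5 - 1.25*d^4 - 3.28*d^3 - 4.54*d^2 - 3.67*d + 0.54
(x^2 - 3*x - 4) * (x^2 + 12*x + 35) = x^4 + 9*x^3 - 5*x^2 - 153*x - 140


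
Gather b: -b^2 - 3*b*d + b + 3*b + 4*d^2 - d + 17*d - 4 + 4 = -b^2 + b*(4 - 3*d) + 4*d^2 + 16*d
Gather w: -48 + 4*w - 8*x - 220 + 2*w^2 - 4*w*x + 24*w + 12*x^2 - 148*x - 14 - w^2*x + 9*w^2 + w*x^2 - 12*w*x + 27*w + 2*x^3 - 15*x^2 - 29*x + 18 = w^2*(11 - x) + w*(x^2 - 16*x + 55) + 2*x^3 - 3*x^2 - 185*x - 264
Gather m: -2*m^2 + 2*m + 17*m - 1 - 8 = -2*m^2 + 19*m - 9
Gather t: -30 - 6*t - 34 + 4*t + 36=-2*t - 28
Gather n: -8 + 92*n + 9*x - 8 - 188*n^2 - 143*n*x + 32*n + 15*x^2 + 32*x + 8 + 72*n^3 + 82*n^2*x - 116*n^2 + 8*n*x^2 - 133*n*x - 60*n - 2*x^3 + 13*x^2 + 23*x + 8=72*n^3 + n^2*(82*x - 304) + n*(8*x^2 - 276*x + 64) - 2*x^3 + 28*x^2 + 64*x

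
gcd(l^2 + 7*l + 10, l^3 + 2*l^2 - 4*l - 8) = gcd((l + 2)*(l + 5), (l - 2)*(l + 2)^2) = l + 2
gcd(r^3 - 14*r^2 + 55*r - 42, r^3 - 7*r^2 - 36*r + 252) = r^2 - 13*r + 42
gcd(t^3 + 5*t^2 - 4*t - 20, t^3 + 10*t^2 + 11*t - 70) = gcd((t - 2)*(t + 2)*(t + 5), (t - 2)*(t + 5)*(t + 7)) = t^2 + 3*t - 10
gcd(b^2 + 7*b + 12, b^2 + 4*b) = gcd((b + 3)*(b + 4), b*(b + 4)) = b + 4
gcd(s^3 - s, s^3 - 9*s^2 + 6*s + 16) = s + 1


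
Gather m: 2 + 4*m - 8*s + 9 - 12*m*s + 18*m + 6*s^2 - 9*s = m*(22 - 12*s) + 6*s^2 - 17*s + 11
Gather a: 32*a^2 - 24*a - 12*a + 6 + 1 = 32*a^2 - 36*a + 7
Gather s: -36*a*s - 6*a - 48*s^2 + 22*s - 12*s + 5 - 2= -6*a - 48*s^2 + s*(10 - 36*a) + 3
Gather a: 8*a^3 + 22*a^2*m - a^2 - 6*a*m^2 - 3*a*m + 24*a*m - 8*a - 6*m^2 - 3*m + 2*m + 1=8*a^3 + a^2*(22*m - 1) + a*(-6*m^2 + 21*m - 8) - 6*m^2 - m + 1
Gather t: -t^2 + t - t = -t^2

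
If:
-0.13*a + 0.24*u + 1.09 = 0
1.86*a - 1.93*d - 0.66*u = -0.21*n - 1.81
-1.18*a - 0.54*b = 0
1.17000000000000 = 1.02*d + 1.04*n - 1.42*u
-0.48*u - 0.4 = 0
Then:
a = 6.85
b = -14.96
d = 7.07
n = -6.94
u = -0.83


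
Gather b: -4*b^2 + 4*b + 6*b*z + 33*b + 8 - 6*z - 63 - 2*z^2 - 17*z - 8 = -4*b^2 + b*(6*z + 37) - 2*z^2 - 23*z - 63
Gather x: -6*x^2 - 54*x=-6*x^2 - 54*x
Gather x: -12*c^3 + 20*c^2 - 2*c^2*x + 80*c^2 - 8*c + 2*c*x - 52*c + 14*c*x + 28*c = -12*c^3 + 100*c^2 - 32*c + x*(-2*c^2 + 16*c)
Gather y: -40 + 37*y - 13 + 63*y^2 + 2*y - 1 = 63*y^2 + 39*y - 54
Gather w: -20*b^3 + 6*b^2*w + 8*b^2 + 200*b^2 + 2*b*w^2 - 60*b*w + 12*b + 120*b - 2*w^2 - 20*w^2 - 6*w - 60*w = -20*b^3 + 208*b^2 + 132*b + w^2*(2*b - 22) + w*(6*b^2 - 60*b - 66)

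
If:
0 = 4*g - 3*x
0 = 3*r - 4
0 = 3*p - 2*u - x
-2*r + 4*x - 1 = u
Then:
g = 3*x/4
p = 3*x - 22/9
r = 4/3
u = 4*x - 11/3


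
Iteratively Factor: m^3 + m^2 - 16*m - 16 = (m + 1)*(m^2 - 16) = (m + 1)*(m + 4)*(m - 4)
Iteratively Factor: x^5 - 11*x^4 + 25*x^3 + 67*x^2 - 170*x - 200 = (x + 2)*(x^4 - 13*x^3 + 51*x^2 - 35*x - 100) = (x + 1)*(x + 2)*(x^3 - 14*x^2 + 65*x - 100) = (x - 5)*(x + 1)*(x + 2)*(x^2 - 9*x + 20) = (x - 5)*(x - 4)*(x + 1)*(x + 2)*(x - 5)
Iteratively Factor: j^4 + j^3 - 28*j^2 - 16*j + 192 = (j + 4)*(j^3 - 3*j^2 - 16*j + 48) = (j - 3)*(j + 4)*(j^2 - 16) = (j - 4)*(j - 3)*(j + 4)*(j + 4)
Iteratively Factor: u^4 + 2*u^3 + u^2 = (u)*(u^3 + 2*u^2 + u) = u*(u + 1)*(u^2 + u) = u^2*(u + 1)*(u + 1)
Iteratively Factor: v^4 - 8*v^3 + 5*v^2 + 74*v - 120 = (v - 5)*(v^3 - 3*v^2 - 10*v + 24) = (v - 5)*(v - 2)*(v^2 - v - 12) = (v - 5)*(v - 2)*(v + 3)*(v - 4)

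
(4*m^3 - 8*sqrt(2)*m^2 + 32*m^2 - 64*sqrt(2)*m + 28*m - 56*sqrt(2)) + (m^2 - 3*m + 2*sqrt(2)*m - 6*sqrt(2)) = 4*m^3 - 8*sqrt(2)*m^2 + 33*m^2 - 62*sqrt(2)*m + 25*m - 62*sqrt(2)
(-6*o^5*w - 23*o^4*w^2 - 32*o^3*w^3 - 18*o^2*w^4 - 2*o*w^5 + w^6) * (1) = -6*o^5*w - 23*o^4*w^2 - 32*o^3*w^3 - 18*o^2*w^4 - 2*o*w^5 + w^6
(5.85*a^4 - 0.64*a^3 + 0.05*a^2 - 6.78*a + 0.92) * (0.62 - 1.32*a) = -7.722*a^5 + 4.4718*a^4 - 0.4628*a^3 + 8.9806*a^2 - 5.418*a + 0.5704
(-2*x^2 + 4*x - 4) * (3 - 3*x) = 6*x^3 - 18*x^2 + 24*x - 12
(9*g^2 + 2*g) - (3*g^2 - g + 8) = 6*g^2 + 3*g - 8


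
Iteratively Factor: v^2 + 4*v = (v)*(v + 4)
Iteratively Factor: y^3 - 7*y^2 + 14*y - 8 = (y - 4)*(y^2 - 3*y + 2) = (y - 4)*(y - 1)*(y - 2)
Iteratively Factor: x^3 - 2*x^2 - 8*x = (x)*(x^2 - 2*x - 8) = x*(x + 2)*(x - 4)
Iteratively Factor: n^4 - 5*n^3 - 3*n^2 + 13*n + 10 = (n + 1)*(n^3 - 6*n^2 + 3*n + 10) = (n + 1)^2*(n^2 - 7*n + 10) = (n - 5)*(n + 1)^2*(n - 2)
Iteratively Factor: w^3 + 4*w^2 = (w)*(w^2 + 4*w) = w^2*(w + 4)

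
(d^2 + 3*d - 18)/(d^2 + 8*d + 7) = (d^2 + 3*d - 18)/(d^2 + 8*d + 7)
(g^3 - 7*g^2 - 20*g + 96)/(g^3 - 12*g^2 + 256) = (g - 3)/(g - 8)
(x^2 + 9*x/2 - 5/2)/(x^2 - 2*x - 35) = (x - 1/2)/(x - 7)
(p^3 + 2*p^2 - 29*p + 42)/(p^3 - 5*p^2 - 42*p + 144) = (p^2 + 5*p - 14)/(p^2 - 2*p - 48)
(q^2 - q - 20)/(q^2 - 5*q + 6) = (q^2 - q - 20)/(q^2 - 5*q + 6)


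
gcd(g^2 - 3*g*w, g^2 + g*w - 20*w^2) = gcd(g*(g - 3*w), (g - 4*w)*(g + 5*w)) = 1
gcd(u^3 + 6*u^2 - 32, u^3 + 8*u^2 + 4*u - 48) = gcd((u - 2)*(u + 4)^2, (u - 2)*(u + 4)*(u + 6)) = u^2 + 2*u - 8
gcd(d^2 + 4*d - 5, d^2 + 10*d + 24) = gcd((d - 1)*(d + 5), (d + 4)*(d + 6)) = 1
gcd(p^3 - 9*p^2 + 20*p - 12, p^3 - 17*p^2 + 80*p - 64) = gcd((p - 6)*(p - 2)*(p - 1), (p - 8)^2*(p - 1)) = p - 1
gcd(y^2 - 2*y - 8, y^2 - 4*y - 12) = y + 2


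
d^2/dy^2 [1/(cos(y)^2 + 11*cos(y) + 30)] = (-4*sin(y)^4 + 3*sin(y)^2 + 1485*cos(y)/4 - 33*cos(3*y)/4 + 183)/((cos(y) + 5)^3*(cos(y) + 6)^3)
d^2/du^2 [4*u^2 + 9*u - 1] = 8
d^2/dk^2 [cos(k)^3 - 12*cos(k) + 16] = 9*(sin(k)^2 + 1)*cos(k)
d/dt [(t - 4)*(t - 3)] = 2*t - 7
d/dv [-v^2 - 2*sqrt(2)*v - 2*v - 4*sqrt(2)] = -2*v - 2*sqrt(2) - 2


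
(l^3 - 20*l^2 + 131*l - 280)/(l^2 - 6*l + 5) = (l^2 - 15*l + 56)/(l - 1)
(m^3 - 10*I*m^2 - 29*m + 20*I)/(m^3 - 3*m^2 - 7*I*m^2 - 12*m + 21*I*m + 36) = (m^2 - 6*I*m - 5)/(m^2 - 3*m*(1 + I) + 9*I)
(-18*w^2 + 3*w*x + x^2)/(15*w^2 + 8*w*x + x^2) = (-18*w^2 + 3*w*x + x^2)/(15*w^2 + 8*w*x + x^2)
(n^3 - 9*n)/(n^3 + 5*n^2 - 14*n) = (n^2 - 9)/(n^2 + 5*n - 14)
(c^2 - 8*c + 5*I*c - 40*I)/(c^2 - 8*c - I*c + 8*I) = (c + 5*I)/(c - I)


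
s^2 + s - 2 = (s - 1)*(s + 2)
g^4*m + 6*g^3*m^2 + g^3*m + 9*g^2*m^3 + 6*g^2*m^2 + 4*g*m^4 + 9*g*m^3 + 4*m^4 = (g + m)^2*(g + 4*m)*(g*m + m)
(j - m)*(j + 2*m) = j^2 + j*m - 2*m^2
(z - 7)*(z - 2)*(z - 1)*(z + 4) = z^4 - 6*z^3 - 17*z^2 + 78*z - 56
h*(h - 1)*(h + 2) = h^3 + h^2 - 2*h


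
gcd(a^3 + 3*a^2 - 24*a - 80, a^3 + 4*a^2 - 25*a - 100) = a^2 - a - 20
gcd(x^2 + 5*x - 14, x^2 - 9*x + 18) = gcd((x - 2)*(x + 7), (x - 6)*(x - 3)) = 1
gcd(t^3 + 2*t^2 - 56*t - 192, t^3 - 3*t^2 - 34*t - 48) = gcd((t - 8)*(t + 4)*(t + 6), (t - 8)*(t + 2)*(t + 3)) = t - 8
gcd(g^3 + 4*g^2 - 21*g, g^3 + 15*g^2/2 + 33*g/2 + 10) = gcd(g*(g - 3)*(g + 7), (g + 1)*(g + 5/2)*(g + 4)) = 1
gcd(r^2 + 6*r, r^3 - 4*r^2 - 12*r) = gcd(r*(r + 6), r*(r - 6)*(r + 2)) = r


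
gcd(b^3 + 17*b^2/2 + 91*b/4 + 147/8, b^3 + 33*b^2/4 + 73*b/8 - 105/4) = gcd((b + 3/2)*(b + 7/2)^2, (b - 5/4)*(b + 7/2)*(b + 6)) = b + 7/2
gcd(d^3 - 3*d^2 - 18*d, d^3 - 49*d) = d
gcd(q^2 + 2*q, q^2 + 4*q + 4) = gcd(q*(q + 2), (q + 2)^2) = q + 2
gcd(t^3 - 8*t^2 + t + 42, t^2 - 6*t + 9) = t - 3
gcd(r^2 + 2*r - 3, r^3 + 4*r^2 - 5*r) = r - 1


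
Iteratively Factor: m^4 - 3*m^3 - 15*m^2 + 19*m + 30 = (m - 2)*(m^3 - m^2 - 17*m - 15) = (m - 2)*(m + 1)*(m^2 - 2*m - 15) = (m - 5)*(m - 2)*(m + 1)*(m + 3)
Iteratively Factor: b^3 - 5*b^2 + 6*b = (b - 3)*(b^2 - 2*b) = (b - 3)*(b - 2)*(b)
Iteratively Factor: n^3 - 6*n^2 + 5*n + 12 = (n - 3)*(n^2 - 3*n - 4) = (n - 4)*(n - 3)*(n + 1)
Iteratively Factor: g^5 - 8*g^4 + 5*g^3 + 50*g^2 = (g)*(g^4 - 8*g^3 + 5*g^2 + 50*g) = g*(g - 5)*(g^3 - 3*g^2 - 10*g) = g^2*(g - 5)*(g^2 - 3*g - 10) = g^2*(g - 5)^2*(g + 2)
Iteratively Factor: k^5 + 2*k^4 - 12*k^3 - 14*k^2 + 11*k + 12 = (k + 1)*(k^4 + k^3 - 13*k^2 - k + 12) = (k - 1)*(k + 1)*(k^3 + 2*k^2 - 11*k - 12) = (k - 3)*(k - 1)*(k + 1)*(k^2 + 5*k + 4) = (k - 3)*(k - 1)*(k + 1)^2*(k + 4)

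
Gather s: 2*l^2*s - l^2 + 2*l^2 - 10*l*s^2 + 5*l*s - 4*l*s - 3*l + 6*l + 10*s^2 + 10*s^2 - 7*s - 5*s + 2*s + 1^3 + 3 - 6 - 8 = l^2 + 3*l + s^2*(20 - 10*l) + s*(2*l^2 + l - 10) - 10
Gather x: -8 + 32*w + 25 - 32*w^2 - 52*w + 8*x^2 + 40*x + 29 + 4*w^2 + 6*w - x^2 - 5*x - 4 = -28*w^2 - 14*w + 7*x^2 + 35*x + 42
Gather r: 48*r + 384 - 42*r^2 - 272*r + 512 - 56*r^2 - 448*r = -98*r^2 - 672*r + 896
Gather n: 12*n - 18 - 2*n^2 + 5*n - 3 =-2*n^2 + 17*n - 21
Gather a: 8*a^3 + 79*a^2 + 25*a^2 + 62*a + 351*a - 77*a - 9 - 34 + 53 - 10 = 8*a^3 + 104*a^2 + 336*a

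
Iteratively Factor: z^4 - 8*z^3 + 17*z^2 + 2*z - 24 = (z - 4)*(z^3 - 4*z^2 + z + 6) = (z - 4)*(z - 3)*(z^2 - z - 2) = (z - 4)*(z - 3)*(z - 2)*(z + 1)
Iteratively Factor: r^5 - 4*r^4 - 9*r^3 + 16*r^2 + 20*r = (r + 2)*(r^4 - 6*r^3 + 3*r^2 + 10*r) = r*(r + 2)*(r^3 - 6*r^2 + 3*r + 10) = r*(r - 2)*(r + 2)*(r^2 - 4*r - 5) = r*(r - 2)*(r + 1)*(r + 2)*(r - 5)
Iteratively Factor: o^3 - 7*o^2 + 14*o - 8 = (o - 2)*(o^2 - 5*o + 4) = (o - 4)*(o - 2)*(o - 1)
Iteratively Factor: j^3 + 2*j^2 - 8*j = (j)*(j^2 + 2*j - 8) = j*(j - 2)*(j + 4)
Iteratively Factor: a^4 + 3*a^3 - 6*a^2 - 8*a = (a + 1)*(a^3 + 2*a^2 - 8*a) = a*(a + 1)*(a^2 + 2*a - 8) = a*(a - 2)*(a + 1)*(a + 4)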